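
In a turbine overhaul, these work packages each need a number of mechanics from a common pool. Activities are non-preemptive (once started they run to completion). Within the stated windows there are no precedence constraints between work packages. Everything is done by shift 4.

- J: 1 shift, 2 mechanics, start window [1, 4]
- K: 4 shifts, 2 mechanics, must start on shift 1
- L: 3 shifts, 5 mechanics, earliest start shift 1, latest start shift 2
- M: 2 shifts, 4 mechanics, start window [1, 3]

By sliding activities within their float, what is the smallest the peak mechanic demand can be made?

Early-start (J@1, K@1, L@1, M@1) gives peak 13: s1:13  s2:11  s3:7  s4:2.
Shift M→2.
Schedule J@1, K@1, L@1, M@2: s1:9  s2:11  s3:11  s4:2 — peak 11.
No arrangement of the 24 feasible schedules does better.

11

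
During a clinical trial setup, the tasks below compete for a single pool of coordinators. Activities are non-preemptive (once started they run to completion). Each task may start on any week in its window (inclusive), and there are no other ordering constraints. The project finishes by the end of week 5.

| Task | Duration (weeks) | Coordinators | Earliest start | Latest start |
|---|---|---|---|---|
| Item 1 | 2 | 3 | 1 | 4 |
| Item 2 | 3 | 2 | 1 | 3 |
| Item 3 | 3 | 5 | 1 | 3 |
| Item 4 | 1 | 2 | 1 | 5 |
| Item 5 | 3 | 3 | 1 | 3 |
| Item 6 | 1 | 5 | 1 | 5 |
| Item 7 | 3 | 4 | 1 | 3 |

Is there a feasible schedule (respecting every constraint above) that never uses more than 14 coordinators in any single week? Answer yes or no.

Schedule Item 1@1, Item 2@1, Item 3@1, Item 4@1, Item 5@2, Item 6@4, Item 7@3: w1:12  w2:13  w3:14  w4:12  w5:4 — peak 14 ≤ 14.

yes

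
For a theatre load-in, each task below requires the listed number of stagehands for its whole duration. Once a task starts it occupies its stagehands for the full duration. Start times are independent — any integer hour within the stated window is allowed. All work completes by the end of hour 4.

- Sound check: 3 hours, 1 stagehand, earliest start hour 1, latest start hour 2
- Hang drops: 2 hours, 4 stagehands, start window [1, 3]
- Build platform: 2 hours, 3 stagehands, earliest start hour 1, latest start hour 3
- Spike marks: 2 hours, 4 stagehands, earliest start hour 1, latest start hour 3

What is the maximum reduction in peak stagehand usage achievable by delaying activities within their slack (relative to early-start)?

4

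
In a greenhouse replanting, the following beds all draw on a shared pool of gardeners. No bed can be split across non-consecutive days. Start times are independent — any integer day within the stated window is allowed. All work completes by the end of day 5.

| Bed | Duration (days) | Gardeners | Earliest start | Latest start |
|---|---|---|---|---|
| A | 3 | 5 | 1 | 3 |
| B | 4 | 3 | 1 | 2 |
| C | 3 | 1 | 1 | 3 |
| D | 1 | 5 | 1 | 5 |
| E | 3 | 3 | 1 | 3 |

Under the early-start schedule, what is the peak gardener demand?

17

Early-start schedule: A@1, B@1, C@1, D@1, E@1.
Load per day: day 1: 17, day 2: 12, day 3: 12, day 4: 3, day 5: 0.
Peak is 17.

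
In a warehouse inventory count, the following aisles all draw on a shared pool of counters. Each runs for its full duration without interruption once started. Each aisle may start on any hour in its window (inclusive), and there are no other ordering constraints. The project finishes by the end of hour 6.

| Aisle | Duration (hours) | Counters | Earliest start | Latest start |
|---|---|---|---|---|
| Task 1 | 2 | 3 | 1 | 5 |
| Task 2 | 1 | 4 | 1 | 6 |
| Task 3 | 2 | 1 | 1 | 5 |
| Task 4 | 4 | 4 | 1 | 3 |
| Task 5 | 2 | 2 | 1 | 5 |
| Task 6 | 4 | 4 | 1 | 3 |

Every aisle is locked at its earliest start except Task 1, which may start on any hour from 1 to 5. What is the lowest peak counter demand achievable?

Task 1@1: h1:18  h2:14  h3:8  h4:8  h5:0  h6:0 → peak 18
Task 1@2: h1:15  h2:14  h3:11  h4:8  h5:0  h6:0 → peak 15
Task 1@3: h1:15  h2:11  h3:11  h4:11  h5:0  h6:0 → peak 15
Task 1@4: h1:15  h2:11  h3:8  h4:11  h5:3  h6:0 → peak 15
Task 1@5: h1:15  h2:11  h3:8  h4:8  h5:3  h6:3 → peak 15
Best is Task 1@2, peak 15.

15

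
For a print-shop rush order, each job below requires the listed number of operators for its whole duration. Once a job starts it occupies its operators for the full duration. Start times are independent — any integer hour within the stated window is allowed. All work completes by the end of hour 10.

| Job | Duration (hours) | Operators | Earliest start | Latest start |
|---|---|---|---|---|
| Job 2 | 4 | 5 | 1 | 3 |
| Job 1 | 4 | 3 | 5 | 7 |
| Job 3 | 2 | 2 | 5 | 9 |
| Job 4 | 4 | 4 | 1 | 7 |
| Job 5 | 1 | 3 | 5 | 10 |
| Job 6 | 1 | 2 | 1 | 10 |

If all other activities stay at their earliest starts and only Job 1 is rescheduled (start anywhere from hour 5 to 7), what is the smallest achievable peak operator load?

Job 1@5: h1:11  h2:9  h3:9  h4:9  h5:8  h6:5  h7:3  h8:3  h9:0  h10:0 → peak 11
Job 1@6: h1:11  h2:9  h3:9  h4:9  h5:5  h6:5  h7:3  h8:3  h9:3  h10:0 → peak 11
Job 1@7: h1:11  h2:9  h3:9  h4:9  h5:5  h6:2  h7:3  h8:3  h9:3  h10:3 → peak 11
Best is Job 1@5, peak 11.

11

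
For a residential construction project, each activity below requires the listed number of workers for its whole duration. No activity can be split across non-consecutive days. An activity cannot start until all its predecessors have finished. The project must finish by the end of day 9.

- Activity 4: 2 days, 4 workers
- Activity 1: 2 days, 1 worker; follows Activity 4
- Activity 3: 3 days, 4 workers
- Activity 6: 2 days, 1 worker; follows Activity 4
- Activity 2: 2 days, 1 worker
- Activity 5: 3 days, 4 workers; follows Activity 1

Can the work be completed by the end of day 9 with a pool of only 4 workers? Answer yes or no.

no

Total worker-days = 38; over 9 days the average is 38/9 > 4, so some day must exceed 4.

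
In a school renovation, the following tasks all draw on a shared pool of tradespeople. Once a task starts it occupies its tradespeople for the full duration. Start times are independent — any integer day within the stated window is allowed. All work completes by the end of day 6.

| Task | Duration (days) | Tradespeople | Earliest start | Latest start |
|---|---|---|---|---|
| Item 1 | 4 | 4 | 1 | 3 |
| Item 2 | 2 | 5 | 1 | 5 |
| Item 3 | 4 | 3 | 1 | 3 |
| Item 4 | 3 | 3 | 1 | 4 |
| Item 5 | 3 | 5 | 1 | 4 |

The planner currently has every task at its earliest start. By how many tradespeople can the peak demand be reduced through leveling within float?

Early-start peak: d1:20  d2:20  d3:15  d4:7  d5:0  d6:0 ⇒ 20.
Leveled (Item 1@1, Item 2@1, Item 3@3, Item 4@1, Item 5@4): d1:12  d2:12  d3:10  d4:12  d5:8  d6:8 ⇒ 12.
Reduction 20 − 12 = 8.

8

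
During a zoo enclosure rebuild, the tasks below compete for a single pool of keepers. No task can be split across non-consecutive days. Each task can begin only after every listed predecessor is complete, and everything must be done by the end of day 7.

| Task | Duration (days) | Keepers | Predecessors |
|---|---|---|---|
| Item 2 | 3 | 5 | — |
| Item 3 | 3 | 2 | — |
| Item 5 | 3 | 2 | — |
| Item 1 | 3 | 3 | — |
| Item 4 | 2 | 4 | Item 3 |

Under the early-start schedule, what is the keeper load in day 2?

12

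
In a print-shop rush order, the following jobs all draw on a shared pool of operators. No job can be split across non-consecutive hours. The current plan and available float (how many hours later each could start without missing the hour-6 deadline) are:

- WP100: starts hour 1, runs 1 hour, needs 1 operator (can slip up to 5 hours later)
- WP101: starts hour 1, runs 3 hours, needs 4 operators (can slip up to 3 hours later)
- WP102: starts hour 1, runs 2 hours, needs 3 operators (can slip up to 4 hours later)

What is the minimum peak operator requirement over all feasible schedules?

4

Early-start (WP100@1, WP101@1, WP102@1) gives peak 8: h1:8  h2:7  h3:4  h4:0  h5:0  h6:0.
Shift WP101→2, WP102→5.
Schedule WP100@1, WP101@2, WP102@5: h1:1  h2:4  h3:4  h4:4  h5:3  h6:3 — peak 4.
Total operator-hours = 19 over 6 hours ⇒ peak ≥ ⌈19/6⌉ = 4, so 4 is optimal.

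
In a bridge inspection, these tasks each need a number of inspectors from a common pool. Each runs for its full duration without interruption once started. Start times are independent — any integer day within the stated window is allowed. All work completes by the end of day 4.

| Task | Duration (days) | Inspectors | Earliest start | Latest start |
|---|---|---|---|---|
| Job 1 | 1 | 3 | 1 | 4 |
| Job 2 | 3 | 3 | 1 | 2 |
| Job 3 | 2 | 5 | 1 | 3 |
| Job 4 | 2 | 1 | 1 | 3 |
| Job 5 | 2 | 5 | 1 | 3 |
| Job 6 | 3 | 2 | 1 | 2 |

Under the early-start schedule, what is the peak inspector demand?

Early-start schedule: Job 1@1, Job 2@1, Job 3@1, Job 4@1, Job 5@1, Job 6@1.
Load per day: day 1: 19, day 2: 16, day 3: 5, day 4: 0.
Peak is 19.

19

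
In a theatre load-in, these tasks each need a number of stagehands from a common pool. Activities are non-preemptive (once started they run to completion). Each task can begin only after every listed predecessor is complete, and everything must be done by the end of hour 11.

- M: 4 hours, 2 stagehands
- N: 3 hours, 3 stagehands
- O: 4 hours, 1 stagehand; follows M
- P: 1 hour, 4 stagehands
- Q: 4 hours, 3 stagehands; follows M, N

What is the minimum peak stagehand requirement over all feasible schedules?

Early-start (M@1, N@1, O@5, P@1, Q@5) gives peak 9: h1:9  h2:5  h3:5  h4:2  h5:4  h6:4  h7:4  h8:4  h9:0  h10:0  h11:0.
Shift P→5, Q→6.
Schedule M@1, N@1, O@5, P@5, Q@6: h1:5  h2:5  h3:5  h4:2  h5:5  h6:4  h7:4  h8:4  h9:3  h10:0  h11:0 — peak 5.

5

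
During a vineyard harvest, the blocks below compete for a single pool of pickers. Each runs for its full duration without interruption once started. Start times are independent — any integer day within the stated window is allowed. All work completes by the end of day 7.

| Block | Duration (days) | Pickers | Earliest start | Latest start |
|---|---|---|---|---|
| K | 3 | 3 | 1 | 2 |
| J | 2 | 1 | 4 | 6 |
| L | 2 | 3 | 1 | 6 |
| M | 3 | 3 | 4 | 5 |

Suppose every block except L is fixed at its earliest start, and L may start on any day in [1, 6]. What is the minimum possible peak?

6

L@1: d1:6  d2:6  d3:3  d4:4  d5:4  d6:3  d7:0 → peak 6
L@2: d1:3  d2:6  d3:6  d4:4  d5:4  d6:3  d7:0 → peak 6
L@3: d1:3  d2:3  d3:6  d4:7  d5:4  d6:3  d7:0 → peak 7
L@4: d1:3  d2:3  d3:3  d4:7  d5:7  d6:3  d7:0 → peak 7
L@5: d1:3  d2:3  d3:3  d4:4  d5:7  d6:6  d7:0 → peak 7
L@6: d1:3  d2:3  d3:3  d4:4  d5:4  d6:6  d7:3 → peak 6
Best is L@1, peak 6.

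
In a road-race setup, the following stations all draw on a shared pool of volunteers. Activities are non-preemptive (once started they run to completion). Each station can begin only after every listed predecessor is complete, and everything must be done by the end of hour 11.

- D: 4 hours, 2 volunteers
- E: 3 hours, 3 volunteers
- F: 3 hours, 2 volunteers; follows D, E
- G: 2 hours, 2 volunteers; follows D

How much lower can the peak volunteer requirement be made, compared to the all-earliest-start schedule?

1

Early-start peak: h1:5  h2:5  h3:5  h4:2  h5:4  h6:4  h7:2  h8:0  h9:0  h10:0  h11:0 ⇒ 5.
Leveled (D@1, E@5, F@8, G@8): h1:2  h2:2  h3:2  h4:2  h5:3  h6:3  h7:3  h8:4  h9:4  h10:2  h11:0 ⇒ 4.
Reduction 5 − 4 = 1.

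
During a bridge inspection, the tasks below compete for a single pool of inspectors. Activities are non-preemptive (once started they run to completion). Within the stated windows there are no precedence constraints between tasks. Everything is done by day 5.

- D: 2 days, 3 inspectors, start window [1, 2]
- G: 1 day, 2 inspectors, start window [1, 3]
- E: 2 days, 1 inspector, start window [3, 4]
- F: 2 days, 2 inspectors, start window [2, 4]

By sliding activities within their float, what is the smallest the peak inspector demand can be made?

3

Early-start (D@1, G@1, E@3, F@2) gives peak 5: d1:5  d2:5  d3:3  d4:1  d5:0.
Shift G→3, F→4.
Schedule D@1, G@3, E@3, F@4: d1:3  d2:3  d3:3  d4:3  d5:2 — peak 3.
Total inspector-days = 14 over 5 days ⇒ peak ≥ ⌈14/5⌉ = 3, so 3 is optimal.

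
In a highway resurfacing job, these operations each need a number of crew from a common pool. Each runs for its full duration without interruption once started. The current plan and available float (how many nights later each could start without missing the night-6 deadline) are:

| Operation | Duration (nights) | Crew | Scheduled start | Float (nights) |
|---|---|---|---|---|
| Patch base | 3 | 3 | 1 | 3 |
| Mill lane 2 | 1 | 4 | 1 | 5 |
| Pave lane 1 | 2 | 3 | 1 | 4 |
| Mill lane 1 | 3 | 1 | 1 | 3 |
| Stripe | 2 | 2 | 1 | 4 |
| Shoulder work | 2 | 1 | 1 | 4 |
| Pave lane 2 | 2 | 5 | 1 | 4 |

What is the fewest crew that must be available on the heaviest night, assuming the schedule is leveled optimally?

7

Early-start (Patch base@1, Mill lane 2@1, Pave lane 1@1, Mill lane 1@1, Stripe@1, Shoulder work@1, Pave lane 2@1) gives peak 19: n1:19  n2:15  n3:4  n4:0  n5:0  n6:0.
Shift Mill lane 2→4, Stripe→3, Shoulder work→3, Pave lane 2→5.
Schedule Patch base@1, Mill lane 2@4, Pave lane 1@1, Mill lane 1@1, Stripe@3, Shoulder work@3, Pave lane 2@5: n1:7  n2:7  n3:7  n4:7  n5:5  n6:5 — peak 7.
Total crew member-nights = 38 over 6 nights ⇒ peak ≥ ⌈38/6⌉ = 7, so 7 is optimal.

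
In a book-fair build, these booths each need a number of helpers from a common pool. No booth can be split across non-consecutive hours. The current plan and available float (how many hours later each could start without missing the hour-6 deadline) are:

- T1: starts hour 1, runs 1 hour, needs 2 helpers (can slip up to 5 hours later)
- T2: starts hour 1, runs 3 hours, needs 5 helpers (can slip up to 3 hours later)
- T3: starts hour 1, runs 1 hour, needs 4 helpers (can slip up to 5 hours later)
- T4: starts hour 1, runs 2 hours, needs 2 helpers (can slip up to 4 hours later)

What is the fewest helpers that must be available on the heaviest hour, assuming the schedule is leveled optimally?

5

Early-start (T1@1, T2@1, T3@1, T4@1) gives peak 13: h1:13  h2:7  h3:5  h4:0  h5:0  h6:0.
Shift T2→3, T3→6.
Schedule T1@1, T2@3, T3@6, T4@1: h1:4  h2:2  h3:5  h4:5  h5:5  h6:4 — peak 5.
Total helper-hours = 25 over 6 hours ⇒ peak ≥ ⌈25/6⌉ = 5, so 5 is optimal.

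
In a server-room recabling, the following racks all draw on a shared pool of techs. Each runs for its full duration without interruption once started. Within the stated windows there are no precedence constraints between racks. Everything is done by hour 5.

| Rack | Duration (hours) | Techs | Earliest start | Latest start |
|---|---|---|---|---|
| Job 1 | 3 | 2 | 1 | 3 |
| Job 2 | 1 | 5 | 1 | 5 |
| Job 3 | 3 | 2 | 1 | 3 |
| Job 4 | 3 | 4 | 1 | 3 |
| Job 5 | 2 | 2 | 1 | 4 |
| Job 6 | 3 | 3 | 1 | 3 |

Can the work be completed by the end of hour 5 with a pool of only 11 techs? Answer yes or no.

Schedule Job 1@1, Job 2@1, Job 3@1, Job 4@2, Job 5@1, Job 6@3: h1:11  h2:10  h3:11  h4:7  h5:3 — peak 11 ≤ 11.

yes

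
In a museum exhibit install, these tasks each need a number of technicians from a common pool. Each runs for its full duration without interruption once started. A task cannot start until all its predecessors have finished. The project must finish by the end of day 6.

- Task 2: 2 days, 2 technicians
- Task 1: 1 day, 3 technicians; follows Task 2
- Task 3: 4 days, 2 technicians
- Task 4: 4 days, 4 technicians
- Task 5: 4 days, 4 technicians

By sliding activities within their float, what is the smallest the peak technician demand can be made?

10

Early-start (Task 2@1, Task 1@3, Task 3@1, Task 4@1, Task 5@1) gives peak 13: d1:12  d2:12  d3:13  d4:10  d5:0  d6:0.
Shift Task 1→5, Task 5→3.
Schedule Task 2@1, Task 1@5, Task 3@1, Task 4@1, Task 5@3: d1:8  d2:8  d3:10  d4:10  d5:7  d6:4 — peak 10.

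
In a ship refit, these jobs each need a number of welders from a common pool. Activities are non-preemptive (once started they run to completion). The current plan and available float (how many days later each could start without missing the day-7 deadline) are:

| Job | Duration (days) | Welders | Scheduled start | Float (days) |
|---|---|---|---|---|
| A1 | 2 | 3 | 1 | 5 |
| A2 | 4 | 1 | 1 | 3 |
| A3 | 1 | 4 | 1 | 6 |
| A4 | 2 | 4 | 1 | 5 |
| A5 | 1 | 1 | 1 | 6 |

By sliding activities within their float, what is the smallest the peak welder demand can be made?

4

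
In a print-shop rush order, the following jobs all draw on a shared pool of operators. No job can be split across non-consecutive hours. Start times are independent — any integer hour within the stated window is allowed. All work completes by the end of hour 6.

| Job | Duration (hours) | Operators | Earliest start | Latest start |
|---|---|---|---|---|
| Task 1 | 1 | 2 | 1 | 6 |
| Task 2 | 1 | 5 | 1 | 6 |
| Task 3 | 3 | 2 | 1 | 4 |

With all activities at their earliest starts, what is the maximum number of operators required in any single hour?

9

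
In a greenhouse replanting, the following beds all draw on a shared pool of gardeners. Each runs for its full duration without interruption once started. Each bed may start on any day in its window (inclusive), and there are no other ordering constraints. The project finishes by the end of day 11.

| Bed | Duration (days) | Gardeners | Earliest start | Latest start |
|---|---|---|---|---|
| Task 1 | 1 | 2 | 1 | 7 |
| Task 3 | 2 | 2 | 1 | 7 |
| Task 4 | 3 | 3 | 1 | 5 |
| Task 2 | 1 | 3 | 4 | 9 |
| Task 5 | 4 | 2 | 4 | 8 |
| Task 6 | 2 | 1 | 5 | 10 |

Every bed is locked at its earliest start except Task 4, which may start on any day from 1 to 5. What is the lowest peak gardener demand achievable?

6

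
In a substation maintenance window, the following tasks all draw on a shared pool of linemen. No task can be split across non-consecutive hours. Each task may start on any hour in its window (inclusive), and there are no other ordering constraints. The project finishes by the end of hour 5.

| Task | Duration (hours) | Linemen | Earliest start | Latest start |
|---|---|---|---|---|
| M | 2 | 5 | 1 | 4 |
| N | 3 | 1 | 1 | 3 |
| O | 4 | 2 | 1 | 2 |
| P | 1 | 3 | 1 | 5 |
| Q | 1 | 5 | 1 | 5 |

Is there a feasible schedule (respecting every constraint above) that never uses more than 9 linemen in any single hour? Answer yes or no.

yes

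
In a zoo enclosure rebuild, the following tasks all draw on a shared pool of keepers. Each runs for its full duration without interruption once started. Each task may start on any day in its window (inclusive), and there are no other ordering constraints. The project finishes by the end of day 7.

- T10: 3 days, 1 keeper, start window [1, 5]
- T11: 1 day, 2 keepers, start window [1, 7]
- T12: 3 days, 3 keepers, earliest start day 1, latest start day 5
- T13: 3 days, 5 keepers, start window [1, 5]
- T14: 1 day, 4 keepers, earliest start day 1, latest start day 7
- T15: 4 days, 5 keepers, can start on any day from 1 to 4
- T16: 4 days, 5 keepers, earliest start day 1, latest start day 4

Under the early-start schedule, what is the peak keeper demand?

Early-start schedule: T10@1, T11@1, T12@1, T13@1, T14@1, T15@1, T16@1.
Load per day: day 1: 25, day 2: 19, day 3: 19, day 4: 10, day 5: 0, day 6: 0, day 7: 0.
Peak is 25.

25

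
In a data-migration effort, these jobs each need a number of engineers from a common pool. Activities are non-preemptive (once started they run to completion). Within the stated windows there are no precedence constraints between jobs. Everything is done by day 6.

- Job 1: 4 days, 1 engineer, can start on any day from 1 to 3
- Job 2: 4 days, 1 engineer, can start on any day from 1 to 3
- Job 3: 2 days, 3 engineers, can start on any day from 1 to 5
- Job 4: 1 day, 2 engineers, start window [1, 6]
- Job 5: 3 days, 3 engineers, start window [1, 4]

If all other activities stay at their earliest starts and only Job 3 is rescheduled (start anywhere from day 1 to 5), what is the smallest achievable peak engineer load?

Job 3@1: d1:10  d2:8  d3:5  d4:2  d5:0  d6:0 → peak 10
Job 3@2: d1:7  d2:8  d3:8  d4:2  d5:0  d6:0 → peak 8
Job 3@3: d1:7  d2:5  d3:8  d4:5  d5:0  d6:0 → peak 8
Job 3@4: d1:7  d2:5  d3:5  d4:5  d5:3  d6:0 → peak 7
Job 3@5: d1:7  d2:5  d3:5  d4:2  d5:3  d6:3 → peak 7
Best is Job 3@4, peak 7.

7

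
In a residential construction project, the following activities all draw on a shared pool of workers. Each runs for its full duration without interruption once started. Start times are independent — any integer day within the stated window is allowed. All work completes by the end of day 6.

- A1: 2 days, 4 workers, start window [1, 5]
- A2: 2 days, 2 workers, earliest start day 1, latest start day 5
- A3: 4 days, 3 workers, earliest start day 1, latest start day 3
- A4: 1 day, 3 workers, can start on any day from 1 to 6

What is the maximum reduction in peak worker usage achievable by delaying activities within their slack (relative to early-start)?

6

Early-start peak: d1:12  d2:9  d3:3  d4:3  d5:0  d6:0 ⇒ 12.
Leveled (A1@1, A2@1, A3@3, A4@3): d1:6  d2:6  d3:6  d4:3  d5:3  d6:3 ⇒ 6.
Reduction 12 − 6 = 6.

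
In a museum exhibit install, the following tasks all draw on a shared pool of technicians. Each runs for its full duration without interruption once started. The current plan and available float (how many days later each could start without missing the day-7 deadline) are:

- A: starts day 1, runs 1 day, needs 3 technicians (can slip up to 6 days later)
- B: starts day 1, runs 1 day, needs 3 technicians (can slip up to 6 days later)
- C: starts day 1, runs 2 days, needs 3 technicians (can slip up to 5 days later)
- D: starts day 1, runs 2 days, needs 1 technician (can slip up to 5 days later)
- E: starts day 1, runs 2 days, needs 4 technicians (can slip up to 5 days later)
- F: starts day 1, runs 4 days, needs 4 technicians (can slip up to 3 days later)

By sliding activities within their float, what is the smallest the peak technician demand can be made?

Early-start (A@1, B@1, C@1, D@1, E@1, F@1) gives peak 18: d1:18  d2:12  d3:4  d4:4  d5:0  d6:0  d7:0.
Shift C→2, D→4, E→2, F→4.
Schedule A@1, B@1, C@2, D@4, E@2, F@4: d1:6  d2:7  d3:7  d4:5  d5:5  d6:4  d7:4 — peak 7.

7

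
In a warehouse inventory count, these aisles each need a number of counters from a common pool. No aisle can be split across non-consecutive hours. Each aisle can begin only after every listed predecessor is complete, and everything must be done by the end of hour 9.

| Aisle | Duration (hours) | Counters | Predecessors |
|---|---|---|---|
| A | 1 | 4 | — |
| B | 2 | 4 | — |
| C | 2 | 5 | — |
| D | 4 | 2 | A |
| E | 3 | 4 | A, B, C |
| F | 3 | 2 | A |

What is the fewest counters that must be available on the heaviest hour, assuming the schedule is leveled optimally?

6

Early-start (A@1, B@1, C@1, D@2, E@3, F@2) gives peak 13: h1:13  h2:13  h3:8  h4:8  h5:6  h6:0  h7:0  h8:0  h9:0.
Shift B→4, C→2, D→6, E→7, F→4.
Schedule A@1, B@4, C@2, D@6, E@7, F@4: h1:4  h2:5  h3:5  h4:6  h5:6  h6:4  h7:6  h8:6  h9:6 — peak 6.
Total counter-hours = 48 over 9 hours ⇒ peak ≥ ⌈48/9⌉ = 6, so 6 is optimal.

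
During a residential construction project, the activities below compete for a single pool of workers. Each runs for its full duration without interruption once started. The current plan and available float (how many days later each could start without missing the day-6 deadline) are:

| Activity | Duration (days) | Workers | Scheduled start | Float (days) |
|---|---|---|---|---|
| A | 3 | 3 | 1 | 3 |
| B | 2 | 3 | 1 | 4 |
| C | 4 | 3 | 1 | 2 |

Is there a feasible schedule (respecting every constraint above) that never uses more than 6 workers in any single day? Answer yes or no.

yes

Schedule A@1, B@1, C@3: d1:6  d2:6  d3:6  d4:3  d5:3  d6:3 — peak 6 ≤ 6.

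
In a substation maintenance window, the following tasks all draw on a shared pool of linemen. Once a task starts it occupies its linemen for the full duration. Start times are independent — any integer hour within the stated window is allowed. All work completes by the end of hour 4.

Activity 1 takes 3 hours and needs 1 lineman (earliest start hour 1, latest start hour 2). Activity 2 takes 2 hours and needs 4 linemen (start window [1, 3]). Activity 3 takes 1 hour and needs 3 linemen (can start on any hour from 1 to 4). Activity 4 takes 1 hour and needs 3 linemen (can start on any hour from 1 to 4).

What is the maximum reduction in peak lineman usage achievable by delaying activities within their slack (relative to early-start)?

6

Early-start peak: h1:11  h2:5  h3:1  h4:0 ⇒ 11.
Leveled (Activity 1@1, Activity 2@1, Activity 3@3, Activity 4@4): h1:5  h2:5  h3:4  h4:3 ⇒ 5.
Reduction 11 − 5 = 6.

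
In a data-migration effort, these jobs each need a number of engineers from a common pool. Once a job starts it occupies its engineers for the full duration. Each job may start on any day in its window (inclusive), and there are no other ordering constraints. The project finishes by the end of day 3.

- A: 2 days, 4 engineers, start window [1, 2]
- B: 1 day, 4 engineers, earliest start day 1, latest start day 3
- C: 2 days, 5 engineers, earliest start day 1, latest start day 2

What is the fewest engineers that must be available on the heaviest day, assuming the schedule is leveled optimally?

Early-start (A@1, B@1, C@1) gives peak 13: d1:13  d2:9  d3:0.
Shift C→2.
Schedule A@1, B@1, C@2: d1:8  d2:9  d3:5 — peak 9.
No arrangement of the 12 feasible schedules does better.

9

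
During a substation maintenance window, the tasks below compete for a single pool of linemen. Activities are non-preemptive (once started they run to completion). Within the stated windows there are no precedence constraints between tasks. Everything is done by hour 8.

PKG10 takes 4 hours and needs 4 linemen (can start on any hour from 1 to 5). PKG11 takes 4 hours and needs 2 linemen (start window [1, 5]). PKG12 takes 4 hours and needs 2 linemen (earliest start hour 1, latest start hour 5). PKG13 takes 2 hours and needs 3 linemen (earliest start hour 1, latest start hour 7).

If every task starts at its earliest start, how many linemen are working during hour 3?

At early start, hour 3 has: PKG10, PKG11, PKG12.
Demand: 4 + 2 + 2 = 8.

8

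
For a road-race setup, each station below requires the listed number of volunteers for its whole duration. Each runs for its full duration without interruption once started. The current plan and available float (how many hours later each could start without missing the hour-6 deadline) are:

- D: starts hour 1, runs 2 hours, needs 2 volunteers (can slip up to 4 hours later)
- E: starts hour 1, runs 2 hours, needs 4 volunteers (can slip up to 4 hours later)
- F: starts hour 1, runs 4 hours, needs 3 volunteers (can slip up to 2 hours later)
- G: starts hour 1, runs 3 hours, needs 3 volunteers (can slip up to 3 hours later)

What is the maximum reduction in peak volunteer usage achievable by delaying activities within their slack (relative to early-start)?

6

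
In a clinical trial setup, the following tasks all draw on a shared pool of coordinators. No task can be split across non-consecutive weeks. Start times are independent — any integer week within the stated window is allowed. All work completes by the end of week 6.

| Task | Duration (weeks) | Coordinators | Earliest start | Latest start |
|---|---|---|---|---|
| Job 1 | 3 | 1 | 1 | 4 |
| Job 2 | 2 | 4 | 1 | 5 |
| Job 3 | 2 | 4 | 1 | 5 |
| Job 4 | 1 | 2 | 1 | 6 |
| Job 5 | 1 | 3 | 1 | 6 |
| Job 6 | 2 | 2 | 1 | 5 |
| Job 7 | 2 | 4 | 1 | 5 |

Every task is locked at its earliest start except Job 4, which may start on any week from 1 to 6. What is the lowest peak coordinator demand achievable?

Job 4@1: w1:20  w2:15  w3:1  w4:0  w5:0  w6:0 → peak 20
Job 4@2: w1:18  w2:17  w3:1  w4:0  w5:0  w6:0 → peak 18
Job 4@3: w1:18  w2:15  w3:3  w4:0  w5:0  w6:0 → peak 18
Job 4@4: w1:18  w2:15  w3:1  w4:2  w5:0  w6:0 → peak 18
Job 4@5: w1:18  w2:15  w3:1  w4:0  w5:2  w6:0 → peak 18
Job 4@6: w1:18  w2:15  w3:1  w4:0  w5:0  w6:2 → peak 18
Best is Job 4@2, peak 18.

18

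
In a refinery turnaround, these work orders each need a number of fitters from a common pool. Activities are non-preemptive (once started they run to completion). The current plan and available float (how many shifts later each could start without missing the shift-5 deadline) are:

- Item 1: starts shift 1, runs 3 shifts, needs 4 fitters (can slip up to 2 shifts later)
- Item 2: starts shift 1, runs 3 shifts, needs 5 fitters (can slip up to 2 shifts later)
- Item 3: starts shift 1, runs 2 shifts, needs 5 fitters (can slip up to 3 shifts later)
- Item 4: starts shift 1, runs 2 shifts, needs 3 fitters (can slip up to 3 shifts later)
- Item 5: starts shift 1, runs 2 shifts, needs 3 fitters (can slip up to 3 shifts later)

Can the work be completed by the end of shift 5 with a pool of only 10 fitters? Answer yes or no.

Schedule Item 1@1, Item 2@3, Item 3@4, Item 4@1, Item 5@1: s1:10  s2:10  s3:9  s4:10  s5:10 — peak 10 ≤ 10.

yes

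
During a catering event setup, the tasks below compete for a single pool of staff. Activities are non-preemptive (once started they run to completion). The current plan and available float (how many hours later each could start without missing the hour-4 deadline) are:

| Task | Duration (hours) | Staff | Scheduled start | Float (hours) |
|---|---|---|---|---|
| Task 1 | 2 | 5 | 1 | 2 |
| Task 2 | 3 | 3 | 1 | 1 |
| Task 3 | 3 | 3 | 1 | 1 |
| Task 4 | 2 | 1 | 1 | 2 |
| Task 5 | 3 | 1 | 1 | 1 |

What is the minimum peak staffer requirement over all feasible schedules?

Early-start (Task 1@1, Task 2@1, Task 3@1, Task 4@1, Task 5@1) gives peak 13: h1:13  h2:13  h3:7  h4:0.
Shift Task 4→3.
Schedule Task 1@1, Task 2@1, Task 3@1, Task 4@3, Task 5@1: h1:12  h2:12  h3:8  h4:1 — peak 12.

12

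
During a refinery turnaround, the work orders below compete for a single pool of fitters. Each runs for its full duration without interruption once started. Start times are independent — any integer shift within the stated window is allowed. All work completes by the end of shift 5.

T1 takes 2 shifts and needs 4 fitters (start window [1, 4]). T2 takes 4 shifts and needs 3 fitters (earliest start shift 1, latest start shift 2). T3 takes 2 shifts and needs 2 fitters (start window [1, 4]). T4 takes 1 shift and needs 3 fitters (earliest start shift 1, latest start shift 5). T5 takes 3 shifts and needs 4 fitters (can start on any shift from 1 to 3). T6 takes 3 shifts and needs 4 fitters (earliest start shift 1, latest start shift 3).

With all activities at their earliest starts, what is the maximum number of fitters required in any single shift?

Early-start schedule: T1@1, T2@1, T3@1, T4@1, T5@1, T6@1.
Load per shift: shift 1: 20, shift 2: 17, shift 3: 11, shift 4: 3, shift 5: 0.
Peak is 20.

20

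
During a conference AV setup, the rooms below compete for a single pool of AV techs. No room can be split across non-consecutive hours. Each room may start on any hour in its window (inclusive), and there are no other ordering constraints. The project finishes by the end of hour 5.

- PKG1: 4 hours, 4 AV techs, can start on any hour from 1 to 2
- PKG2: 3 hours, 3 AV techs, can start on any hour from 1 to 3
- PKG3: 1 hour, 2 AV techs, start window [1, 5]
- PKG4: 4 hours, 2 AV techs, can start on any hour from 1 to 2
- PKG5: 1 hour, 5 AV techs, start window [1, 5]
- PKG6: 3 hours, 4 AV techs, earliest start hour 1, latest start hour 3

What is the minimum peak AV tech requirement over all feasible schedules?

13

Early-start (PKG1@1, PKG2@1, PKG3@1, PKG4@1, PKG5@1, PKG6@1) gives peak 20: h1:20  h2:13  h3:13  h4:6  h5:0.
Shift PKG5→5, PKG6→2.
Schedule PKG1@1, PKG2@1, PKG3@1, PKG4@1, PKG5@5, PKG6@2: h1:11  h2:13  h3:13  h4:10  h5:5 — peak 13.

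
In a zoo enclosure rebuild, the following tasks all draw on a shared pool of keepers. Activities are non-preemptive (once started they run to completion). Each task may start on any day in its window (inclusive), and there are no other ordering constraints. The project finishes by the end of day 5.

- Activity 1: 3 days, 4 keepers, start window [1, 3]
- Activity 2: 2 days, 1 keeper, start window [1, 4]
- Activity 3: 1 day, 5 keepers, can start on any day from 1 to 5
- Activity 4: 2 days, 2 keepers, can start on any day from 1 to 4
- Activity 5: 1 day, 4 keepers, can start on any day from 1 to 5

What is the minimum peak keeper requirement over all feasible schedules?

6

Early-start (Activity 1@1, Activity 2@1, Activity 3@1, Activity 4@1, Activity 5@1) gives peak 16: d1:16  d2:7  d3:4  d4:0  d5:0.
Shift Activity 3→5, Activity 4→3, Activity 5→4.
Schedule Activity 1@1, Activity 2@1, Activity 3@5, Activity 4@3, Activity 5@4: d1:5  d2:5  d3:6  d4:6  d5:5 — peak 6.
Total keeper-days = 27 over 5 days ⇒ peak ≥ ⌈27/5⌉ = 6, so 6 is optimal.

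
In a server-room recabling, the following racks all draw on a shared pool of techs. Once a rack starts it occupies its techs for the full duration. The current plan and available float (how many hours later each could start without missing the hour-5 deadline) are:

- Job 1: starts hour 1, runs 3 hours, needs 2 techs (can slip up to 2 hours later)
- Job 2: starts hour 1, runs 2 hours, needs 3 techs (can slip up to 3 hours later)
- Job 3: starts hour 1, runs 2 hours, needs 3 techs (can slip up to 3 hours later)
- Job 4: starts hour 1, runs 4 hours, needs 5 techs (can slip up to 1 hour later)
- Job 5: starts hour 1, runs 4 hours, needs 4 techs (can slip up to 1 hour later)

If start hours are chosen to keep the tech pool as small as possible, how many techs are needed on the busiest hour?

14

Early-start (Job 1@1, Job 2@1, Job 3@1, Job 4@1, Job 5@1) gives peak 17: h1:17  h2:17  h3:11  h4:9  h5:0.
Shift Job 3→3.
Schedule Job 1@1, Job 2@1, Job 3@3, Job 4@1, Job 5@1: h1:14  h2:14  h3:14  h4:12  h5:0 — peak 14.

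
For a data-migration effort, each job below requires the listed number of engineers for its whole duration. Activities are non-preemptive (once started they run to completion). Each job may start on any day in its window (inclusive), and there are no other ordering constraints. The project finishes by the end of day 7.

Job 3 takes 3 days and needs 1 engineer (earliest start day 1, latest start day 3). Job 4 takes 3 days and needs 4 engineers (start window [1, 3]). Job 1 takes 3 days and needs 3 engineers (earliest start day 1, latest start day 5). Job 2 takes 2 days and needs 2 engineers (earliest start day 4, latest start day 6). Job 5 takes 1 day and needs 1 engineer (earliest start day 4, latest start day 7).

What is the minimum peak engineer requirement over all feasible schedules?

Early-start (Job 3@1, Job 4@1, Job 1@1, Job 2@4, Job 5@4) gives peak 8: d1:8  d2:8  d3:8  d4:3  d5:2  d6:0  d7:0.
Shift Job 1→4, Job 5→6.
Schedule Job 3@1, Job 4@1, Job 1@4, Job 2@4, Job 5@6: d1:5  d2:5  d3:5  d4:5  d5:5  d6:4  d7:0 — peak 5.
Total engineer-days = 29 over 7 days ⇒ peak ≥ ⌈29/7⌉ = 5, so 5 is optimal.

5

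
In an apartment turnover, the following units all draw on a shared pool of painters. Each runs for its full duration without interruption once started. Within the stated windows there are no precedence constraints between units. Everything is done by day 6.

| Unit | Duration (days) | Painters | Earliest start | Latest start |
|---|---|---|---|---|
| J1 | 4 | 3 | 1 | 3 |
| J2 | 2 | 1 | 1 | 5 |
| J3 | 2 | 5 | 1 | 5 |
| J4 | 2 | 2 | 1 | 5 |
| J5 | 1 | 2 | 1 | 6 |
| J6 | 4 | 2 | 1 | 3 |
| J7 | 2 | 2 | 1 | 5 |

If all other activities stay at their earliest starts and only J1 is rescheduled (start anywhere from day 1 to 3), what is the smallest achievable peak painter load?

J1@1: d1:17  d2:15  d3:5  d4:5  d5:0  d6:0 → peak 17
J1@2: d1:14  d2:15  d3:5  d4:5  d5:3  d6:0 → peak 15
J1@3: d1:14  d2:12  d3:5  d4:5  d5:3  d6:3 → peak 14
Best is J1@3, peak 14.

14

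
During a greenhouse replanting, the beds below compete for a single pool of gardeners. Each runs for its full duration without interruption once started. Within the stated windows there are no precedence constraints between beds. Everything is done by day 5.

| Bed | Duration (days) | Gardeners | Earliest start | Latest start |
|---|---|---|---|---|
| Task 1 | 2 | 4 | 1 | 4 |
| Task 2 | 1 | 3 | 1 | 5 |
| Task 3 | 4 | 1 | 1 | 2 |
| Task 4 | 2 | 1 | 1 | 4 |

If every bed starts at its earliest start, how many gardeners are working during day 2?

At early start, day 2 has: Task 1, Task 3, Task 4.
Demand: 4 + 1 + 1 = 6.

6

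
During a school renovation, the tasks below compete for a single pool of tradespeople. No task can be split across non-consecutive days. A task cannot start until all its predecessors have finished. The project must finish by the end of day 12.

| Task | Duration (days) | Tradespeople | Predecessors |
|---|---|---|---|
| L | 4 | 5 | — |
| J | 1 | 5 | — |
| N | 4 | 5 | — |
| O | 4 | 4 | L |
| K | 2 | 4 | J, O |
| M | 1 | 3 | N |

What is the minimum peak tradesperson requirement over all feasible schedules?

Early-start (L@1, J@1, N@1, O@5, K@9, M@5) gives peak 15: d1:15  d2:10  d3:10  d4:10  d5:7  d6:4  d7:4  d8:4  d9:4  d10:4  d11:0  d12:0.
Shift J→5, N→6, M→10.
Schedule L@1, J@5, N@6, O@5, K@9, M@10: d1:5  d2:5  d3:5  d4:5  d5:9  d6:9  d7:9  d8:9  d9:9  d10:7  d11:0  d12:0 — peak 9.

9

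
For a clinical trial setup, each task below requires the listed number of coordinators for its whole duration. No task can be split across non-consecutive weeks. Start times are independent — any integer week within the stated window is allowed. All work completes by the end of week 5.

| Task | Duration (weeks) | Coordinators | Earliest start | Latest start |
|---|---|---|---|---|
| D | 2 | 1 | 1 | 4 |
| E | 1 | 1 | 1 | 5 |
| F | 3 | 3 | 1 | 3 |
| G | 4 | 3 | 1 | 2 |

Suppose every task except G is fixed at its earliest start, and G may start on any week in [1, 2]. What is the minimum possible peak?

G@1: w1:8  w2:7  w3:6  w4:3  w5:0 → peak 8
G@2: w1:5  w2:7  w3:6  w4:3  w5:3 → peak 7
Best is G@2, peak 7.

7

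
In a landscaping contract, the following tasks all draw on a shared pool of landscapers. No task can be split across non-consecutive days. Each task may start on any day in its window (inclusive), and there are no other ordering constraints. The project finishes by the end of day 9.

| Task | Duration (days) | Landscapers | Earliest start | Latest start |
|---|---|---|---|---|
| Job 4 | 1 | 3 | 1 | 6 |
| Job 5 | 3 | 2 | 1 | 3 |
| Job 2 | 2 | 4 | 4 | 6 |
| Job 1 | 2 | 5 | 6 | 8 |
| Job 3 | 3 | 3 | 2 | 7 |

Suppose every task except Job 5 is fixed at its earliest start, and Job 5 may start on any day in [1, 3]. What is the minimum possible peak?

7

Job 5@1: d1:5  d2:5  d3:5  d4:7  d5:4  d6:5  d7:5  d8:0  d9:0 → peak 7
Job 5@2: d1:3  d2:5  d3:5  d4:9  d5:4  d6:5  d7:5  d8:0  d9:0 → peak 9
Job 5@3: d1:3  d2:3  d3:5  d4:9  d5:6  d6:5  d7:5  d8:0  d9:0 → peak 9
Best is Job 5@1, peak 7.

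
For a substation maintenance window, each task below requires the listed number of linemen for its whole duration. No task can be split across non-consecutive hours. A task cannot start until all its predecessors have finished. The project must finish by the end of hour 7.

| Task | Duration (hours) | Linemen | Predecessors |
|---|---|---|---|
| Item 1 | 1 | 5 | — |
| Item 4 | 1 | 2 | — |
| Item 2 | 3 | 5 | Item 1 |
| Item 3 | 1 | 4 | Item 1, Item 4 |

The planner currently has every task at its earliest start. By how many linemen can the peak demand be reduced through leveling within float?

4

Early-start peak: h1:7  h2:9  h3:5  h4:5  h5:0  h6:0  h7:0 ⇒ 9.
Leveled (Item 1@1, Item 4@2, Item 2@3, Item 3@6): h1:5  h2:2  h3:5  h4:5  h5:5  h6:4  h7:0 ⇒ 5.
Reduction 9 − 5 = 4.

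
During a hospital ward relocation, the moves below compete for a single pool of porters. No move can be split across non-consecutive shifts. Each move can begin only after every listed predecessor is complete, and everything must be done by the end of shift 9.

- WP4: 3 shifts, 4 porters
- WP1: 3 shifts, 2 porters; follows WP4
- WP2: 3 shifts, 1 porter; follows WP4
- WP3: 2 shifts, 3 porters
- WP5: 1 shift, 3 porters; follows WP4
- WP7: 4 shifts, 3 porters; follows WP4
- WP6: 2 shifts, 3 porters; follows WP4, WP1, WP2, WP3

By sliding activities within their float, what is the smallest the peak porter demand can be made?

6

Early-start (WP4@1, WP1@4, WP2@4, WP3@1, WP5@4, WP7@4, WP6@7) gives peak 9: s1:7  s2:7  s3:4  s4:9  s5:6  s6:6  s7:6  s8:3  s9:0.
Shift WP3→4, WP5→7, WP7→6, WP6→8.
Schedule WP4@1, WP1@4, WP2@4, WP3@4, WP5@7, WP7@6, WP6@8: s1:4  s2:4  s3:4  s4:6  s5:6  s6:6  s7:6  s8:6  s9:6 — peak 6.
Total porter-shifts = 48 over 9 shifts ⇒ peak ≥ ⌈48/9⌉ = 6, so 6 is optimal.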